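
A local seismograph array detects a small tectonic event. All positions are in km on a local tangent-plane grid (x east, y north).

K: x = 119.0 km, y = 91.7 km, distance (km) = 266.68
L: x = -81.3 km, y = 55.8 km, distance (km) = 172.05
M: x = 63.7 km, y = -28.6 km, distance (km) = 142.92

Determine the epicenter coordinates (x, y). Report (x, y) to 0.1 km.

x ≈ -51.2 km, y ≈ -113.6 km

Circle about each station: (x − 119.0)² + (y − 91.7)² = 266.68²; (x + 81.3)² + (y − 55.8)² = 172.05²; (x − 63.7)² + (y + 28.6)² = 142.92².
Subtracting the K equation from the L and M equations removes the quadratic terms:
-400.6 x − 71.8 y = 28670.46
-110.6 x − 240.6 y = 32997.86
Solving the 2×2 system: x ≈ -51.2, y ≈ -113.6 km.
Check against K (with the unrounded x, y): √((x − 119.0)²+(y − 91.7)²) = 266.69 ≈ 266.68 km. ✓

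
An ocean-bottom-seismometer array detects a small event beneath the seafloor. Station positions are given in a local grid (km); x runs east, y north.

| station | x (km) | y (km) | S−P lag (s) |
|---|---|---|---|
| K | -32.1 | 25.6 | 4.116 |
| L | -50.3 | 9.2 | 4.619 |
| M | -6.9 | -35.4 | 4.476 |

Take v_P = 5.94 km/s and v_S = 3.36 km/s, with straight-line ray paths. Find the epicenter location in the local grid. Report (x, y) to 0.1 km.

Distance from S−P lag: d = Δt · v_P v_S / (v_P − v_S) = Δt · (5.94·3.36)/(5.94−3.36) ≈ 7.7358·Δt.
So d_K = 31.84, d_L = 35.73, d_M = 34.63 km.
Circle about each station: (x + 32.1)² + (y − 25.6)² = 31.84²; (x + 50.3)² + (y − 9.2)² = 35.73²; (x + 6.9)² + (y + 35.4)² = 34.63².
Subtracting the K equation from the L and M equations removes the quadratic terms:
-36.4 x − 32.8 y = 666.11
50.4 x − 122.0 y = -570.45
Solving the 2×2 system: x ≈ -16.4, y ≈ -2.1 km.
Check against K (with the unrounded x, y): √((x + 32.1)²+(y − 25.6)²) = 31.84 ≈ 31.84 km. ✓

x ≈ -16.4 km, y ≈ -2.1 km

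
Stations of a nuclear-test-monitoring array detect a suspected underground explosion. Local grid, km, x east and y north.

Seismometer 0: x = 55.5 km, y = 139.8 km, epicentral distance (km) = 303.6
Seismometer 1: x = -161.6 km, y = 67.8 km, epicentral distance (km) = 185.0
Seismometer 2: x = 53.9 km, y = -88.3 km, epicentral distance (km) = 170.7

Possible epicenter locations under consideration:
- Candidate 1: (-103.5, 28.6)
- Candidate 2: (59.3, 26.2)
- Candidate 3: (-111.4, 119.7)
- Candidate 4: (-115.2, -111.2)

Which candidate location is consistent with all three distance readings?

For each candidate, compare |candidate − station| to the reported distance:
Candidate 1: residuals Seismometer 0 109.6, Seismometer 1 114.9, Seismometer 2 25.4 → max 114.9 km
Candidate 2: residuals Seismometer 0 189.9, Seismometer 1 39.8, Seismometer 2 56.1 → max 189.9 km
Candidate 3: residuals Seismometer 0 135.5, Seismometer 1 112.8, Seismometer 2 95.0 → max 135.5 km
Candidate 4: residuals Seismometer 0 0.1, Seismometer 1 0.1, Seismometer 2 0.1 → max 0.1 km
Only Candidate 4 has all residuals ≈ 0.

Candidate 4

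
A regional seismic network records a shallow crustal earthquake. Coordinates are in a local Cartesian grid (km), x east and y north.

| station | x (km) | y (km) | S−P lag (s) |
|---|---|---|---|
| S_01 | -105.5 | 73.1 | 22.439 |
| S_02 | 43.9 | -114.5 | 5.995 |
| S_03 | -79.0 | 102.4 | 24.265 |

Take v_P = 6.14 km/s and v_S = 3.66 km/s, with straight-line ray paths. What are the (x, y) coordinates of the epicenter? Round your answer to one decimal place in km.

Distance from S−P lag: d = Δt · v_P v_S / (v_P − v_S) = Δt · (6.14·3.66)/(6.14−3.66) ≈ 9.0615·Δt.
So d_S_01 = 203.33, d_S_02 = 54.32, d_S_03 = 219.88 km.
Circle about each station: (x + 105.5)² + (y − 73.1)² = 203.33²; (x − 43.9)² + (y + 114.5)² = 54.32²; (x + 79.0)² + (y − 102.4)² = 219.88².
Subtracting pairs of circle equations eliminates x²+y² and gives linear equations (the radical axes):
298.8 x − 375.2 y = 36956.03
53.0 x + 58.6 y = -6751.23
Solving the 2×2 system: x ≈ -9.8, y ≈ -106.3 km.
Check against S_01 (with the unrounded x, y): √((x + 105.5)²+(y − 73.1)²) = 203.34 ≈ 203.33 km. ✓

x ≈ -9.8 km, y ≈ -106.3 km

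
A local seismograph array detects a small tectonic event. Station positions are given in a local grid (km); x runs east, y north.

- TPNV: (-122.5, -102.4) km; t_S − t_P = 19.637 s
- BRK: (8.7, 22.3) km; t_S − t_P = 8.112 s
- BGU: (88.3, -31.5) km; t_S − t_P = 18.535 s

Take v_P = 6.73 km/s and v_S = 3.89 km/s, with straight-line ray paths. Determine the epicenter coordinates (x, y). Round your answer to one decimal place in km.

(-52.9, 64.7)

Distance from S−P lag: d = Δt · v_P v_S / (v_P − v_S) = Δt · (6.73·3.89)/(6.73−3.89) ≈ 9.2182·Δt.
So d_TPNV = 181.02, d_BRK = 74.78, d_BGU = 170.86 km.
Circle about each station: (x + 122.5)² + (y + 102.4)² = 181.02²; (x − 8.7)² + (y − 22.3)² = 74.78²; (x − 88.3)² + (y + 31.5)² = 170.86².
Subtracting the TPNV equation from the BRK and BGU equations removes the quadratic terms:
262.4 x + 249.4 y = 2257.16
421.6 x + 141.8 y = -13127.77
Solving the 2×2 system: x ≈ -52.9, y ≈ 64.7 km.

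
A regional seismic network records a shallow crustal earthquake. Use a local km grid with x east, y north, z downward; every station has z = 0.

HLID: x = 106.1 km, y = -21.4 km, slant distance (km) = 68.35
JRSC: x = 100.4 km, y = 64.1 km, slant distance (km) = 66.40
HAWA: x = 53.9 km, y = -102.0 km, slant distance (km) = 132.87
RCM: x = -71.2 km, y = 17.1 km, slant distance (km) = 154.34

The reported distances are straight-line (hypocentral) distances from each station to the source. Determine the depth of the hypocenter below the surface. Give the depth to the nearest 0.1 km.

Each station gives a sphere (x−x_i)² + (y−y_i)² + z² = d_i² (stations at z=0).
Subtracting the HLID sphere from JRSC and HAWA: z² cancels, leaving linear equations in x and y:
-11.4 x + 171.0 y = 2736.56
-104.4 x − 161.2 y = -11388.67
Solving: x ≈ 76.502, y ≈ 21.103 km (keep extra digits for the depth step; rounded: 76.5, 21.1).
Then from the HLID sphere: z² = 68.35² − (x − 106.1)² − (y + 21.4)² with x = 76.502, y = 21.103, so z ≈ 44.600 ≈ 44.6 km.

depth ≈ 44.6 km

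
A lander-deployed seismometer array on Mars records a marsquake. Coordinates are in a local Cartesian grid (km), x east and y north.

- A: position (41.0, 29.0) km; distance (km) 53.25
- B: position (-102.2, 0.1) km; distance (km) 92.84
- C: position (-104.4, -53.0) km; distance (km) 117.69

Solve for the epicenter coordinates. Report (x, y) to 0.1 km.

Circle about each station: (x − 41.0)² + (y − 29.0)² = 53.25²; (x + 102.2)² + (y − 0.1)² = 92.84²; (x + 104.4)² + (y + 53.0)² = 117.69².
Subtracting pairs of circle equations eliminates x²+y² and gives linear equations (the radical axes):
-286.4 x − 57.8 y = 2139.15
-290.8 x − 164.0 y = 170.99
Solving the 2×2 system: x ≈ -11.3, y ≈ 19.0 km.
Check against A (with the unrounded x, y): √((x − 41.0)²+(y − 29.0)²) = 53.25 ≈ 53.25 km. ✓

x ≈ -11.3 km, y ≈ 19.0 km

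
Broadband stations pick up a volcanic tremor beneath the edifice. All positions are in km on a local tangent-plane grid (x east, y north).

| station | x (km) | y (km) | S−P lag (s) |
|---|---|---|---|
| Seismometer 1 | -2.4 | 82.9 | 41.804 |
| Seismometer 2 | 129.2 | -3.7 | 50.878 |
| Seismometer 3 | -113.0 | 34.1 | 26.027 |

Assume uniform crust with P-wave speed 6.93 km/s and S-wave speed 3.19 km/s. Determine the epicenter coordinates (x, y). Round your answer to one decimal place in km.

(-150.1, -115.2)

Distance from S−P lag: d = Δt · v_P v_S / (v_P − v_S) = Δt · (6.93·3.19)/(6.93−3.19) ≈ 5.9109·Δt.
So d_Seismometer 1 = 247.10, d_Seismometer 2 = 300.73, d_Seismometer 3 = 153.84 km.
Circle about each station: (x + 2.4)² + (y − 82.9)² = 247.10²; (x − 129.2)² + (y + 3.7)² = 300.73²; (x + 113.0)² + (y − 34.1)² = 153.84².
Subtracting the Seismometer 1 equation from the Seismometer 2 and Seismometer 3 equations removes the quadratic terms:
263.2 x − 173.2 y = -19551.96
-221.2 x − 97.6 y = 44445.30
Solving the 2×2 system: x ≈ -150.1, y ≈ -115.2 km.
Check against Seismometer 1 (with the unrounded x, y): √((x + 2.4)²+(y − 82.9)²) = 247.10 ≈ 247.10 km. ✓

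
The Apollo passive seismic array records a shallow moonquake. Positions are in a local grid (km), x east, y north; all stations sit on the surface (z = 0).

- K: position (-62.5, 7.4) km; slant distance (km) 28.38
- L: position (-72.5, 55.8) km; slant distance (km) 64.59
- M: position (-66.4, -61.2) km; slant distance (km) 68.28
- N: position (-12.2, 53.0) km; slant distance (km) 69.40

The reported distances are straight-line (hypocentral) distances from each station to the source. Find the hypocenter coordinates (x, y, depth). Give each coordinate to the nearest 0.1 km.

Each station gives a sphere (x−x_i)² + (y−y_i)² + z² = d_i² (stations at z=0).
Subtracting the K sphere from L and M: z² cancels, leaving linear equations in x and y:
-20.0 x + 96.8 y = 1042.44
-7.8 x − 137.2 y = 336.66
Solving: x ≈ -50.188, y ≈ 0.400 km (keep extra digits for the depth step; rounded: -50.2, 0.4).
Then from the K sphere: z² = 28.38² − (x + 62.5)² − (y − 7.4)² with x = -50.188, y = 0.400, so z ≈ 24.593 ≈ 24.6 km.
Check against N (with the unrounded solution): distance 69.39 ≈ 69.40 km. ✓

x ≈ -50.2 km, y ≈ 0.4 km, depth ≈ 24.6 km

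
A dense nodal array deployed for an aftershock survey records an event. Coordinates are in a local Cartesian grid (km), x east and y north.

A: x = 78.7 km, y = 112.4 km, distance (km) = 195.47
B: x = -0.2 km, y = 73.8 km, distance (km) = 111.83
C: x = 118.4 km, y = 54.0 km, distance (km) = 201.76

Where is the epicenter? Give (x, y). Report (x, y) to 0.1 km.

Circle about each station: (x − 78.7)² + (y − 112.4)² = 195.47²; (x + 0.2)² + (y − 73.8)² = 111.83²; (x − 118.4)² + (y − 54.0)² = 201.76².
Subtracting the A equation from the B and C equations removes the quadratic terms:
-157.8 x − 77.2 y = 12321.60
79.4 x − 116.8 y = -4391.47
Solving the 2×2 system: x ≈ -72.4, y ≈ -11.6 km.

x ≈ -72.4 km, y ≈ -11.6 km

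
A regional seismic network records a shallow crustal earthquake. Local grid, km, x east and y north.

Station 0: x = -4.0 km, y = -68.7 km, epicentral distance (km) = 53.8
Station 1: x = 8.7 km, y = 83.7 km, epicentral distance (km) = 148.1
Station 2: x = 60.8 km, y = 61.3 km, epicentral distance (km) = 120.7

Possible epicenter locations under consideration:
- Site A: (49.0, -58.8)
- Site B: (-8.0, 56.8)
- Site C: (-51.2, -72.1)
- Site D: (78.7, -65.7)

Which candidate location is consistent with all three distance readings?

Site A

For each candidate, compare |candidate − station| to the reported distance:
Site A: residuals Station 0 0.1, Station 1 0.0, Station 2 0.0 → max 0.1 km
Site B: residuals Station 0 71.8, Station 1 116.4, Station 2 51.8 → max 116.4 km
Site C: residuals Station 0 6.5, Station 1 18.8, Station 2 53.5 → max 53.5 km
Site D: residuals Station 0 29.0, Station 1 16.9, Station 2 7.6 → max 29.0 km
Only Site A has all residuals ≈ 0.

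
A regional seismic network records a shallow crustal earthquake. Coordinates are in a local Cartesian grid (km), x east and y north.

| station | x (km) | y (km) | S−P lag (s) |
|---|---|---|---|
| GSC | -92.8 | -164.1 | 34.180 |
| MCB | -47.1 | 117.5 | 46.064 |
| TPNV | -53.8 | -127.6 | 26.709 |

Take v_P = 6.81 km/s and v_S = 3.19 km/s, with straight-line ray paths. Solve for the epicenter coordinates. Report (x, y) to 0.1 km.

105.8 km east, -112.8 km north

Distance from S−P lag: d = Δt · v_P v_S / (v_P − v_S) = Δt · (6.81·3.19)/(6.81−3.19) ≈ 6.0011·Δt.
So d_GSC = 205.12, d_MCB = 276.43, d_TPNV = 160.28 km.
Circle about each station: (x + 92.8)² + (y + 164.1)² = 205.12²; (x + 47.1)² + (y − 117.5)² = 276.43²; (x + 53.8)² + (y + 127.6)² = 160.28².
Subtracting pairs of circle equations eliminates x²+y² and gives linear equations (the radical axes):
91.4 x + 563.2 y = -53855.32
78.0 x + 73.0 y = 20.09
Solving the 2×2 system: x ≈ 105.8, y ≈ -112.8 km.
Check against GSC (with the unrounded x, y): √((x + 92.8)²+(y + 164.1)²) = 205.14 ≈ 205.12 km. ✓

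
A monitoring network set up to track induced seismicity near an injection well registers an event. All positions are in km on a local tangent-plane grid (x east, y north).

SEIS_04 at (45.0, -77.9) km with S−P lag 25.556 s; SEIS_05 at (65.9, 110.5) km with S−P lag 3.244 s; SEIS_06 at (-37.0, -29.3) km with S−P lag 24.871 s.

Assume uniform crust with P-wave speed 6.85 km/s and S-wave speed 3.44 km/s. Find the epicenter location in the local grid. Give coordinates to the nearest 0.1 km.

Distance from S−P lag: d = Δt · v_P v_S / (v_P − v_S) = Δt · (6.85·3.44)/(6.85−3.44) ≈ 6.9103·Δt.
So d_SEIS_04 = 176.60, d_SEIS_05 = 22.42, d_SEIS_06 = 171.87 km.
Circle about each station: (x − 45.0)² + (y + 77.9)² = 176.60²; (x − 65.9)² + (y − 110.5)² = 22.42²; (x + 37.0)² + (y + 29.3)² = 171.87².
Subtracting pairs of circle equations eliminates x²+y² and gives linear equations (the radical axes):
41.8 x + 376.8 y = 39144.55
-164.0 x + 97.2 y = -4217.66
Solving the 2×2 system: x ≈ 81.9, y ≈ 94.8 km.

(81.9, 94.8)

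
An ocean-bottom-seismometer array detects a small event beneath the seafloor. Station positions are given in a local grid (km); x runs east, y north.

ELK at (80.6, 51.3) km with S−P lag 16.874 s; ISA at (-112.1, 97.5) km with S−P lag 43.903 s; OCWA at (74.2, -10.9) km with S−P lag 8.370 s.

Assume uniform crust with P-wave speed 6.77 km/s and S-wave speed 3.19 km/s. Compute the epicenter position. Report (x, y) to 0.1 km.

Distance from S−P lag: d = Δt · v_P v_S / (v_P − v_S) = Δt · (6.77·3.19)/(6.77−3.19) ≈ 6.0325·Δt.
So d_ELK = 101.79, d_ISA = 264.84, d_OCWA = 50.49 km.
Circle about each station: (x − 80.6)² + (y − 51.3)² = 101.79²; (x + 112.1)² + (y − 97.5)² = 264.84²; (x − 74.2)² + (y + 10.9)² = 50.49².
Subtracting pairs of circle equations eliminates x²+y² and gives linear equations (the radical axes):
-385.4 x + 92.4 y = -46834.41
-12.8 x − 124.4 y = 4308.36
Solving the 2×2 system: x ≈ 110.5, y ≈ -46.0 km.

110.5 km east, -46.0 km north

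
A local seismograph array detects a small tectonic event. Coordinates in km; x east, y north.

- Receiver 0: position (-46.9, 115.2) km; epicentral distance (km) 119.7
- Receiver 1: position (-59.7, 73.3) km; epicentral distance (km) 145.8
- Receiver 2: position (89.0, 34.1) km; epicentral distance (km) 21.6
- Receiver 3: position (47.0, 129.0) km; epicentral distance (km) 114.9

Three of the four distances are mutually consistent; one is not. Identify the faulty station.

Receiver 0

Solve using three stations at a time. Using Receiver 1, Receiver 2, Receiver 3 (subtract circle equations pairwise → linear system) gives (x, y) ≈ (75.0, 17.6).
Distances from that point to each station vs reported:
  Receiver 0: calculated 156.2 vs reported 119.7 → residual 36.5 km
  Receiver 1: calculated 145.8 vs reported 145.8 → residual 0.0 km
  Receiver 2: calculated 21.6 vs reported 21.6 → residual 0.0 km
  Receiver 3: calculated 114.9 vs reported 114.9 → residual 0.0 km
Receiver 1, Receiver 2, Receiver 3 are mutually consistent (residuals ≈ 0); Receiver 0 is off by 36.5 km.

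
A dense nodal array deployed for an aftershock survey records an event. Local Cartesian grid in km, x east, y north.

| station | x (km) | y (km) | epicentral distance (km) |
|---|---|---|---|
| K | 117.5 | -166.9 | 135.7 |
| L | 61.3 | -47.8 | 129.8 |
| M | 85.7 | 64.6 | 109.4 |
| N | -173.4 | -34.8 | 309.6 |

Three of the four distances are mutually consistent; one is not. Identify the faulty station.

Solve using three stations at a time. Using K, M, N (subtract circle equations pairwise → linear system) gives (x, y) ≈ (136.2, -32.5).
Distances from that point to each station vs reported:
  K: calculated 135.7 vs reported 135.7 → residual 0.0 km
  L: calculated 76.5 vs reported 129.8 → residual 53.3 km
  M: calculated 109.4 vs reported 109.4 → residual 0.0 km
  N: calculated 309.6 vs reported 309.6 → residual 0.0 km
K, M, N are mutually consistent (residuals ≈ 0); L is off by 53.3 km.

L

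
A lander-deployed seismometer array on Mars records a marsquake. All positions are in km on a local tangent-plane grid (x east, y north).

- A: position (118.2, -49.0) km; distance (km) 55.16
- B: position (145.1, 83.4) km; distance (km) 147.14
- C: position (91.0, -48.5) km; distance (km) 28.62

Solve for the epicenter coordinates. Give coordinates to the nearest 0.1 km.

Circle about each station: (x − 118.2)² + (y + 49.0)² = 55.16²; (x − 145.1)² + (y − 83.4)² = 147.14²; (x − 91.0)² + (y + 48.5)² = 28.62².
Subtracting pairs of circle equations eliminates x²+y² and gives linear equations (the radical axes):
53.8 x + 264.8 y = -6970.22
-54.4 x + 1.0 y = -3515.47
Solving the 2×2 system: x ≈ 63.9, y ≈ -39.3 km.

x ≈ 63.9 km, y ≈ -39.3 km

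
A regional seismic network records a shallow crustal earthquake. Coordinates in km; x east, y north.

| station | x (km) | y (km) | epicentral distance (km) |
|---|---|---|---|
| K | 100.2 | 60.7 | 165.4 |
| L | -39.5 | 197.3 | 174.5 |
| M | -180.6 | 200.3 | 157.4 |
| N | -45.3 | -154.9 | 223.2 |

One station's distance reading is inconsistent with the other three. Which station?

K

Solve using three stations at a time. Using L, M, N (subtract circle equations pairwise → linear system) gives (x, y) ≈ (-133.3, 50.2).
Distances from that point to each station vs reported:
  K: calculated 233.8 vs reported 165.4 → residual 68.4 km
  L: calculated 174.5 vs reported 174.5 → residual 0.0 km
  M: calculated 157.4 vs reported 157.4 → residual 0.0 km
  N: calculated 223.2 vs reported 223.2 → residual 0.0 km
L, M, N are mutually consistent (residuals ≈ 0); K is off by 68.4 km.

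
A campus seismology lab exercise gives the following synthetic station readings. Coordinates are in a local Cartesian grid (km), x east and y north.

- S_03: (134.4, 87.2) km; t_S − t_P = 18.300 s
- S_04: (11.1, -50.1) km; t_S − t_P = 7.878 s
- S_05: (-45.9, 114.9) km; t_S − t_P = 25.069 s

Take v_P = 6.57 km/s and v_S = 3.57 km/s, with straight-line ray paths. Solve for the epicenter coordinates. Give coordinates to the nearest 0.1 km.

Distance from S−P lag: d = Δt · v_P v_S / (v_P − v_S) = Δt · (6.57·3.57)/(6.57−3.57) ≈ 7.8183·Δt.
So d_S_03 = 143.07, d_S_04 = 61.59, d_S_05 = 196.00 km.
Circle about each station: (x − 134.4)² + (y − 87.2)² = 143.07²; (x − 11.1)² + (y + 50.1)² = 61.59²; (x + 45.9)² + (y − 114.9)² = 196.00².
Subtracting pairs of circle equations eliminates x²+y² and gives linear equations (the radical axes):
-246.6 x − 274.6 y = -6358.28
-360.6 x + 55.4 y = -28305.36
Solving the 2×2 system: x ≈ 72.1, y ≈ -41.6 km.
Check against S_03 (with the unrounded x, y): √((x − 134.4)²+(y − 87.2)²) = 143.07 ≈ 143.07 km. ✓

x ≈ 72.1 km, y ≈ -41.6 km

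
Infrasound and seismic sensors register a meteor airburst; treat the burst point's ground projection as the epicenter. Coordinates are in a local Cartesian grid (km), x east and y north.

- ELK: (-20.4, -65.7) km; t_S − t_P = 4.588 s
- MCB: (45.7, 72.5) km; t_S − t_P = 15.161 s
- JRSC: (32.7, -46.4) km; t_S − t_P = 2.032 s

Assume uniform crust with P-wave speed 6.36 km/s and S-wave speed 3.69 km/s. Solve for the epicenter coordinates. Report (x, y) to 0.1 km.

19.2 km east, -58.1 km north

Distance from S−P lag: d = Δt · v_P v_S / (v_P − v_S) = Δt · (6.36·3.69)/(6.36−3.69) ≈ 8.7897·Δt.
So d_ELK = 40.33, d_MCB = 133.26, d_JRSC = 17.86 km.
Circle about each station: (x + 20.4)² + (y + 65.7)² = 40.33²; (x − 45.7)² + (y − 72.5)² = 133.26²; (x − 32.7)² + (y + 46.4)² = 17.86².
Subtracting the ELK equation from the MCB and JRSC equations removes the quadratic terms:
132.2 x + 276.4 y = -13519.63
106.2 x + 38.6 y = -202.87
Solving the 2×2 system: x ≈ 19.2, y ≈ -58.1 km.
Check against ELK (with the unrounded x, y): √((x + 20.4)²+(y + 65.7)²) = 40.33 ≈ 40.33 km. ✓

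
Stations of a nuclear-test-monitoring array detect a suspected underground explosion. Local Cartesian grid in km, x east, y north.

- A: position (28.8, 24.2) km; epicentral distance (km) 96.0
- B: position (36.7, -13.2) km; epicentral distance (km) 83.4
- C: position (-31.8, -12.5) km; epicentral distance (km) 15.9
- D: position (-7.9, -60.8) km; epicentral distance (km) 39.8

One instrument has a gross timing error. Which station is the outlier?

Solve using three stations at a time. Using A, B, D (subtract circle equations pairwise → linear system) gives (x, y) ≈ (-42.1, -40.5).
Distances from that point to each station vs reported:
  A: calculated 96.0 vs reported 96.0 → residual 0.0 km
  B: calculated 83.4 vs reported 83.4 → residual 0.0 km
  C: calculated 29.8 vs reported 15.9 → residual 13.9 km
  D: calculated 39.7 vs reported 39.8 → residual 0.1 km
A, B, D are mutually consistent (residuals ≈ 0); C is off by 13.9 km.

C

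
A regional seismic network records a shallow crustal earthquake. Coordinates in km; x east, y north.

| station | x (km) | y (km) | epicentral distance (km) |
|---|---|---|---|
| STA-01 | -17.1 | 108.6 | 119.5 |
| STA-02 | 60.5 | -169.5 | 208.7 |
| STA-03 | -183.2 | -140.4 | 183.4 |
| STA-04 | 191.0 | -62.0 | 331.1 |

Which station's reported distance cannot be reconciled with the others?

Solve using three stations at a time. Using STA-01, STA-02, STA-03 (subtract circle equations pairwise → linear system) gives (x, y) ≈ (-63.4, -1.6).
Distances from that point to each station vs reported:
  STA-01: calculated 119.5 vs reported 119.5 → residual 0.0 km
  STA-02: calculated 208.7 vs reported 208.7 → residual 0.0 km
  STA-03: calculated 183.4 vs reported 183.4 → residual 0.0 km
  STA-04: calculated 261.5 vs reported 331.1 → residual 69.6 km
STA-01, STA-02, STA-03 are mutually consistent (residuals ≈ 0); STA-04 is off by 69.6 km.

STA-04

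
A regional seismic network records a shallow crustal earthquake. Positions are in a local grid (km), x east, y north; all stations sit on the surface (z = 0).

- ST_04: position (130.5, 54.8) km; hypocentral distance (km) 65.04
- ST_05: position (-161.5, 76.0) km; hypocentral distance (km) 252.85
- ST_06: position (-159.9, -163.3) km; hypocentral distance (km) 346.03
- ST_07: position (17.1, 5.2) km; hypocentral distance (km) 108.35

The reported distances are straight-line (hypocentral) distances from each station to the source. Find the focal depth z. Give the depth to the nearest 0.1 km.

z ≈ 44.5 km

Each station gives a sphere (x−x_i)² + (y−y_i)² + z² = d_i² (stations at z=0).
Subtracting the ST_04 sphere from ST_05 and ST_06: z² cancels, leaving linear equations in x and y:
-584.0 x + 42.4 y = -47877.96
-580.8 x − 436.2 y = -83304.95
Solving: x ≈ 87.399, y ≈ 74.606 km (keep extra digits for the depth step; rounded: 87.4, 74.6).
Then from the ST_04 sphere: z² = 65.04² − (x − 130.5)² − (y − 54.8)² with x = 87.399, y = 74.606, so z ≈ 44.500 ≈ 44.5 km.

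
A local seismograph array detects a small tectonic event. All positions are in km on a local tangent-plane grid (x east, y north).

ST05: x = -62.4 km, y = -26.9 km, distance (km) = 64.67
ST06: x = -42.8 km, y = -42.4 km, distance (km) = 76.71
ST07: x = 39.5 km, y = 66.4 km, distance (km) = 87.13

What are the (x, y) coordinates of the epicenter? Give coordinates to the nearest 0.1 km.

Circle about each station: (x + 62.4)² + (y + 26.9)² = 64.67²; (x + 42.8)² + (y + 42.4)² = 76.71²; (x − 39.5)² + (y − 66.4)² = 87.13².
Subtracting the ST05 equation from the ST06 and ST07 equations removes the quadratic terms:
39.2 x − 31.0 y = -2689.99
203.8 x + 186.6 y = -2057.59
Solving the 2×2 system: x ≈ -41.5, y ≈ 34.3 km.

-41.5 km east, 34.3 km north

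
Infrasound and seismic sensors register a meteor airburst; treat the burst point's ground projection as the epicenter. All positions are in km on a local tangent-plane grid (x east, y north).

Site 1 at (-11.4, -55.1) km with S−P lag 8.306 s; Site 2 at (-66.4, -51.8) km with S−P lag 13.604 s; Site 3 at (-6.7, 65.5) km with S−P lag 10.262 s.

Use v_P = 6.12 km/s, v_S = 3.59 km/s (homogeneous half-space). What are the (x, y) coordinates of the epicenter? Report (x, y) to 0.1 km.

Distance from S−P lag: d = Δt · v_P v_S / (v_P − v_S) = Δt · (6.12·3.59)/(6.12−3.59) ≈ 8.6841·Δt.
So d_Site 1 = 72.13, d_Site 2 = 118.14, d_Site 3 = 89.12 km.
Circle about each station: (x + 11.4)² + (y + 55.1)² = 72.13²; (x + 66.4)² + (y + 51.8)² = 118.14²; (x + 6.7)² + (y − 65.5)² = 89.12².
Subtracting the Site 1 equation from the Site 2 and Site 3 equations removes the quadratic terms:
-110.0 x + 6.6 y = -4828.09
9.4 x + 241.2 y = -1570.47
Solving the 2×2 system: x ≈ 43.4, y ≈ -8.2 km.

(43.4, -8.2)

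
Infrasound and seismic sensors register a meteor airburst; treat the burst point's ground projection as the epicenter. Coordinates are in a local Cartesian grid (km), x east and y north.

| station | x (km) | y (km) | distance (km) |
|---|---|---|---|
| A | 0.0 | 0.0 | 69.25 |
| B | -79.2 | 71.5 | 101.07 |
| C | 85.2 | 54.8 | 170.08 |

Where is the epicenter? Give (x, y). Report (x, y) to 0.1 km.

x ≈ -63.2 km, y ≈ -28.3 km

Circle about each station: x² + y² = 69.25²; (x + 79.2)² + (y − 71.5)² = 101.07²; (x − 85.2)² + (y − 54.8)² = 170.08².
Subtracting pairs of circle equations eliminates x²+y² and gives linear equations (the radical axes):
-158.4 x + 143.0 y = 5965.31
170.4 x + 109.6 y = -13869.56
Solving the 2×2 system: x ≈ -63.2, y ≈ -28.3 km.
Check against A (with the unrounded x, y): √(x²+y²) = 69.24 ≈ 69.25 km. ✓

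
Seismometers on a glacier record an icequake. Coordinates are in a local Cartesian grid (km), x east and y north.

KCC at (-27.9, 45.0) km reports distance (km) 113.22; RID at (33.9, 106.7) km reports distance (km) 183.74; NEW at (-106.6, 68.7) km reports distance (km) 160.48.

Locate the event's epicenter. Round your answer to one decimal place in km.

Circle about each station: (x + 27.9)² + (y − 45.0)² = 113.22²; (x − 33.9)² + (y − 106.7)² = 183.74²; (x + 106.6)² + (y − 68.7)² = 160.48².
Subtracting pairs of circle equations eliminates x²+y² and gives linear equations (the radical axes):
123.6 x + 123.4 y = -11210.93
-157.4 x + 47.4 y = 344.78
Solving the 2×2 system: x ≈ -22.7, y ≈ -68.1 km.

(-22.7, -68.1)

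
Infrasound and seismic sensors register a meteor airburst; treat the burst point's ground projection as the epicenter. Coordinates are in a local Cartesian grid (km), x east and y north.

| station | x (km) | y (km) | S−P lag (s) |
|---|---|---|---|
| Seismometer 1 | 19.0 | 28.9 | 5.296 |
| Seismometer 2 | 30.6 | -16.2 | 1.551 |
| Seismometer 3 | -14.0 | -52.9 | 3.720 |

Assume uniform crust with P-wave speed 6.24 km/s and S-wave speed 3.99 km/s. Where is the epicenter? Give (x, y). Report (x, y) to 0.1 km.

x ≈ 20.0 km, y ≈ -29.7 km

Distance from S−P lag: d = Δt · v_P v_S / (v_P − v_S) = Δt · (6.24·3.99)/(6.24−3.99) ≈ 11.0656·Δt.
So d_Seismometer 1 = 58.60, d_Seismometer 2 = 17.16, d_Seismometer 3 = 41.16 km.
Circle about each station: (x − 19.0)² + (y − 28.9)² = 58.60²; (x − 30.6)² + (y + 16.2)² = 17.16²; (x + 14.0)² + (y + 52.9)² = 41.16².
Subtracting pairs of circle equations eliminates x²+y² and gives linear equations (the radical axes):
23.2 x − 90.2 y = 3142.08
-66.0 x − 163.6 y = 3538.01
Solving the 2×2 system: x ≈ 20.0, y ≈ -29.7 km.
Check against Seismometer 1 (with the unrounded x, y): √((x − 19.0)²+(y − 28.9)²) = 58.60 ≈ 58.60 km. ✓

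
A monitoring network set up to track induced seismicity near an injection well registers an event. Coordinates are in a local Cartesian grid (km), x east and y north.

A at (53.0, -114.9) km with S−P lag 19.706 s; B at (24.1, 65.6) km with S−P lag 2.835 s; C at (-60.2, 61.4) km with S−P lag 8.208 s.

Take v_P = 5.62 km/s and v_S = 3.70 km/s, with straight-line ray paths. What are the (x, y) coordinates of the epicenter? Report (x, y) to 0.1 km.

Distance from S−P lag: d = Δt · v_P v_S / (v_P − v_S) = Δt · (5.62·3.70)/(5.62−3.70) ≈ 10.8302·Δt.
So d_A = 213.42, d_B = 30.70, d_C = 88.89 km.
Circle about each station: (x − 53.0)² + (y + 114.9)² = 213.42²; (x − 24.1)² + (y − 65.6)² = 30.70²; (x + 60.2)² + (y − 61.4)² = 88.89².
Subtracting pairs of circle equations eliminates x²+y² and gives linear equations (the radical axes):
-57.8 x + 361.0 y = 33478.77
-226.4 x + 352.6 y = 29029.65
Solving the 2×2 system: x ≈ 21.6, y ≈ 96.2 km.

21.6 km east, 96.2 km north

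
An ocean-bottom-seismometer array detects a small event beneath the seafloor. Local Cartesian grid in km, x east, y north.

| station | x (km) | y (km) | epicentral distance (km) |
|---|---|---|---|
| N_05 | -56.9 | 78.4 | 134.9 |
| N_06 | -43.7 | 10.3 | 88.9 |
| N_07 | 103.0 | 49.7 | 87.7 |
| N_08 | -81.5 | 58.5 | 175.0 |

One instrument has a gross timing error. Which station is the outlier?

N_08

Solve using three stations at a time. Using N_05, N_06, N_07 (subtract circle equations pairwise → linear system) gives (x, y) ≈ (42.0, -13.3).
Distances from that point to each station vs reported:
  N_05: calculated 134.9 vs reported 134.9 → residual 0.0 km
  N_06: calculated 88.9 vs reported 88.9 → residual 0.0 km
  N_07: calculated 87.7 vs reported 87.7 → residual 0.0 km
  N_08: calculated 142.9 vs reported 175.0 → residual 32.1 km
N_05, N_06, N_07 are mutually consistent (residuals ≈ 0); N_08 is off by 32.1 km.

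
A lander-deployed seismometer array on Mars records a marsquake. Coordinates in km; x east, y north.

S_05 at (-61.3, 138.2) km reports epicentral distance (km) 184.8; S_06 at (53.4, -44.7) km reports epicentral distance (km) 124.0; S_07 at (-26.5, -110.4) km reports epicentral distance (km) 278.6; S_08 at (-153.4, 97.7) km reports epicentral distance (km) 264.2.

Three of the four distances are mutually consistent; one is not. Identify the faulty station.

S_07

Solve using three stations at a time. Using S_05, S_06, S_08 (subtract circle equations pairwise → linear system) gives (x, y) ≈ (108.9, 66.2).
Distances from that point to each station vs reported:
  S_05: calculated 184.8 vs reported 184.8 → residual 0.0 km
  S_06: calculated 124.0 vs reported 124.0 → residual 0.0 km
  S_07: calculated 222.6 vs reported 278.6 → residual 56.0 km
  S_08: calculated 264.2 vs reported 264.2 → residual 0.0 km
S_05, S_06, S_08 are mutually consistent (residuals ≈ 0); S_07 is off by 56.0 km.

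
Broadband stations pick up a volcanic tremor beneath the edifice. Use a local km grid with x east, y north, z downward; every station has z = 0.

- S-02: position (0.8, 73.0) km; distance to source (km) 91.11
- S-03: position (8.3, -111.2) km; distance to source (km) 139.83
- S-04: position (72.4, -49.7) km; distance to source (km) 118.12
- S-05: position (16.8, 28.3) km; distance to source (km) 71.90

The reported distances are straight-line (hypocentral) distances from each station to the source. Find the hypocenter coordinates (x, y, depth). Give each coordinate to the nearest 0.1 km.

Each station gives a sphere (x−x_i)² + (y−y_i)² + z² = d_i² (stations at z=0).
Subtracting the S-02 sphere from S-03 and S-04: z² cancels, leaving linear equations in x and y:
15.0 x − 368.4 y = -4146.71
143.2 x − 245.4 y = -3269.09
Solving: x ≈ -3.805, y ≈ 11.101 km (keep extra digits for the depth step; rounded: -3.8, 11.1).
Then from the S-02 sphere: z² = 91.11² − (x − 0.8)² − (y − 73.0)² with x = -3.805, y = 11.101, so z ≈ 66.696 ≈ 66.7 km.

x ≈ -3.8 km, y ≈ 11.1 km, depth ≈ 66.7 km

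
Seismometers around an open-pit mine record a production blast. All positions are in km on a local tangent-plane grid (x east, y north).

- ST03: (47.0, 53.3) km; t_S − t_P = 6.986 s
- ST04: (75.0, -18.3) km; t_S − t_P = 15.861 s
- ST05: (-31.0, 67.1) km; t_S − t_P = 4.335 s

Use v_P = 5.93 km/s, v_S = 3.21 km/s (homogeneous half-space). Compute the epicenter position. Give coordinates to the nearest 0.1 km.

Distance from S−P lag: d = Δt · v_P v_S / (v_P − v_S) = Δt · (5.93·3.21)/(5.93−3.21) ≈ 6.9983·Δt.
So d_ST03 = 48.89, d_ST04 = 111.00, d_ST05 = 30.34 km.
Circle about each station: (x − 47.0)² + (y − 53.3)² = 48.89²; (x − 75.0)² + (y + 18.3)² = 111.00²; (x + 31.0)² + (y − 67.1)² = 30.34².
Subtracting the ST03 equation from the ST04 and ST05 equations removes the quadratic terms:
56.0 x − 143.2 y = -9020.77
-156.0 x + 27.6 y = 1883.24
Solving the 2×2 system: x ≈ -1.0, y ≈ 62.6 km.

-1.0 km east, 62.6 km north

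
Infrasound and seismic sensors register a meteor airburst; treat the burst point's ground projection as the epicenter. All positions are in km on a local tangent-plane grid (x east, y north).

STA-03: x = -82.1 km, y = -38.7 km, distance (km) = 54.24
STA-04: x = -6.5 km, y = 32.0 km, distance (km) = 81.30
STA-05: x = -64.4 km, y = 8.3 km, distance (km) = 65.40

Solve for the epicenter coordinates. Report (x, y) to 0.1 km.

(-28.4, -46.3)

Circle about each station: (x + 82.1)² + (y + 38.7)² = 54.24²; (x + 6.5)² + (y − 32.0)² = 81.30²; (x + 64.4)² + (y − 8.3)² = 65.40².
Subtracting pairs of circle equations eliminates x²+y² and gives linear equations (the radical axes):
151.2 x + 141.4 y = -10839.56
35.4 x + 94.0 y = -5357.03
Solving the 2×2 system: x ≈ -28.4, y ≈ -46.3 km.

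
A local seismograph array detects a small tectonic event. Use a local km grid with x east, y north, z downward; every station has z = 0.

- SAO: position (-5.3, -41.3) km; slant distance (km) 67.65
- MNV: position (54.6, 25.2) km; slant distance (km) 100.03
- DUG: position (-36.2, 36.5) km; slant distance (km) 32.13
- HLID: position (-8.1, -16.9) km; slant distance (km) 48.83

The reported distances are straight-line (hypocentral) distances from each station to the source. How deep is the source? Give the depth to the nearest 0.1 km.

z ≈ 19.4 km

Each station gives a sphere (x−x_i)² + (y−y_i)² + z² = d_i² (stations at z=0).
Subtracting the SAO sphere from MNV and DUG: z² cancels, leaving linear equations in x and y:
119.8 x + 133.0 y = -3547.06
-61.8 x + 155.6 y = 4453.10
Solving: x ≈ -42.598, y ≈ 11.700 km (keep extra digits for the depth step; rounded: -42.6, 11.7).
Then from the SAO sphere: z² = 67.65² − (x + 5.3)² − (y + 41.3)² with x = -42.598, y = 11.700, so z ≈ 19.401 ≈ 19.4 km.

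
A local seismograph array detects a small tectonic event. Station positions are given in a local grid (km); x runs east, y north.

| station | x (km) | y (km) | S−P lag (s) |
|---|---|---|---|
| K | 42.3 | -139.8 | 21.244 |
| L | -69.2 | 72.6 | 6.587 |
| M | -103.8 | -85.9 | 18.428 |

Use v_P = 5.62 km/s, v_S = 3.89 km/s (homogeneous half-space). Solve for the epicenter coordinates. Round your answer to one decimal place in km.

Distance from S−P lag: d = Δt · v_P v_S / (v_P − v_S) = Δt · (5.62·3.89)/(5.62−3.89) ≈ 12.6369·Δt.
So d_K = 268.46, d_L = 83.24, d_M = 232.87 km.
Circle about each station: (x − 42.3)² + (y + 139.8)² = 268.46²; (x + 69.2)² + (y − 72.6)² = 83.24²; (x + 103.8)² + (y + 85.9)² = 232.87².
Subtracting the K equation from the L and M equations removes the quadratic terms:
-223.0 x + 424.8 y = 53867.94
-292.2 x + 107.8 y = 14662.25
Solving the 2×2 system: x ≈ -4.2, y ≈ 124.6 km.

-4.2 km east, 124.6 km north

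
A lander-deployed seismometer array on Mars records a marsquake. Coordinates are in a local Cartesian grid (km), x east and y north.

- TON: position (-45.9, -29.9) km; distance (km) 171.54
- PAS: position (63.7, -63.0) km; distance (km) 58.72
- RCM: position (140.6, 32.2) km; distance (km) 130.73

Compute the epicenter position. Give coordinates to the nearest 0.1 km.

Circle about each station: (x + 45.9)² + (y + 29.9)² = 171.54²; (x − 63.7)² + (y + 63.0)² = 58.72²; (x − 140.6)² + (y − 32.2)² = 130.73².
Subtracting the TON equation from the PAS and RCM equations removes the quadratic terms:
219.2 x − 66.2 y = 31003.80
373.0 x + 124.2 y = 30140.02
Solving the 2×2 system: x ≈ 112.6, y ≈ -95.5 km.

(112.6, -95.5)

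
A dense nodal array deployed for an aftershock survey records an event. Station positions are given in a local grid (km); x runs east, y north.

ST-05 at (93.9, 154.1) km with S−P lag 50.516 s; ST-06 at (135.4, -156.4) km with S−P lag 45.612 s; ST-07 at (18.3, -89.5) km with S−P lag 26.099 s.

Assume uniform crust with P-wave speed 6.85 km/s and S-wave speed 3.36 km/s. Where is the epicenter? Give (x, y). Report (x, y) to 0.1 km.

Distance from S−P lag: d = Δt · v_P v_S / (v_P − v_S) = Δt · (6.85·3.36)/(6.85−3.36) ≈ 6.5948·Δt.
So d_ST-05 = 333.15, d_ST-06 = 300.80, d_ST-07 = 172.12 km.
Circle about each station: (x − 93.9)² + (y − 154.1)² = 333.15²; (x − 135.4)² + (y + 156.4)² = 300.80²; (x − 18.3)² + (y + 89.5)² = 172.12².
Subtracting the ST-05 equation from the ST-06 and ST-07 equations removes the quadratic terms:
83.0 x − 621.0 y = 30738.38
-151.2 x − 487.2 y = 57144.75
Solving the 2×2 system: x ≈ -152.7, y ≈ -69.9 km.
Check against ST-05 (with the unrounded x, y): √((x − 93.9)²+(y − 154.1)²) = 333.14 ≈ 333.15 km. ✓

(-152.7, -69.9)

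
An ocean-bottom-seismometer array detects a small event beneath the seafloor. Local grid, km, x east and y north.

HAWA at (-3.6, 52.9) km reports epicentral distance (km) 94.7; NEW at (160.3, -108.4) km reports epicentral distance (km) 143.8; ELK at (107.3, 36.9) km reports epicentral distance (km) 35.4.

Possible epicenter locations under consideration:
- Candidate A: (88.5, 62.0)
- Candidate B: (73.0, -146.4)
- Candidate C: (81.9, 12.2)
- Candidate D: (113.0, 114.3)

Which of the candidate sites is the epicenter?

For each candidate, compare |candidate − station| to the reported distance:
Candidate A: residuals HAWA 2.2, NEW 41.1, ELK 4.0 → max 41.1 km
Candidate B: residuals HAWA 118.8, NEW 48.6, ELK 151.1 → max 151.1 km
Candidate C: residuals HAWA 0.0, NEW 0.0, ELK 0.0 → max 0.0 km
Candidate D: residuals HAWA 37.1, NEW 83.9, ELK 42.2 → max 83.9 km
Only Candidate C has all residuals ≈ 0.

Candidate C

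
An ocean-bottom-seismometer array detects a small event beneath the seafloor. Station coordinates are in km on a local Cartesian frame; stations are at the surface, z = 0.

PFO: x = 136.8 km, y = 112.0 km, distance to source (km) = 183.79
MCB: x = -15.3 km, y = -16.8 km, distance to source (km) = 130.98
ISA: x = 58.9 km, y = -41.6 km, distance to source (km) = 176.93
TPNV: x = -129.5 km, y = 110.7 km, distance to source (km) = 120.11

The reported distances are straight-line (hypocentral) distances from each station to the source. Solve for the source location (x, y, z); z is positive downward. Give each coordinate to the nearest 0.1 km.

(-32.6, 93.3, 68.8)

Each station gives a sphere (x−x_i)² + (y−y_i)² + z² = d_i² (stations at z=0).
Subtracting the PFO sphere from MCB and ISA: z² cancels, leaving linear equations in x and y:
-304.2 x − 257.6 y = -14118.91
-155.8 x − 307.2 y = -23583.93
Solving: x ≈ -32.596, y ≈ 93.302 km (keep extra digits for the depth step; rounded: -32.6, 93.3).
Then from the PFO sphere: z² = 183.79² − (x − 136.8)² − (y − 112.0)² with x = -32.596, y = 93.302, so z ≈ 68.805 ≈ 68.8 km.
Check against TPNV (with the unrounded solution): distance 120.11 ≈ 120.11 km. ✓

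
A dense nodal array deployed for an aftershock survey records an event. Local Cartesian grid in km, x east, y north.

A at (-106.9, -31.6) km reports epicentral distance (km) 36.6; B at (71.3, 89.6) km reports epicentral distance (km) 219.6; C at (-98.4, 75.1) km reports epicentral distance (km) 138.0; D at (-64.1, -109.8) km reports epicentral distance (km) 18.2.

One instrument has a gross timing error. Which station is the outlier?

D

Solve using three stations at a time. Using A, B, C (subtract circle equations pairwise → linear system) gives (x, y) ≈ (-87.2, -62.4).
Distances from that point to each station vs reported:
  A: calculated 36.6 vs reported 36.6 → residual 0.0 km
  B: calculated 219.6 vs reported 219.6 → residual 0.0 km
  C: calculated 138.0 vs reported 138.0 → residual 0.0 km
  D: calculated 52.7 vs reported 18.2 → residual 34.5 km
A, B, C are mutually consistent (residuals ≈ 0); D is off by 34.5 km.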